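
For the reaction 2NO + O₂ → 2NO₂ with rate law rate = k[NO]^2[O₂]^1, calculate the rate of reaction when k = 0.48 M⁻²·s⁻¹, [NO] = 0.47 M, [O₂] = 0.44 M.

0.04665 M/s

Step 1: The rate law is rate = k[NO]^2[O₂]^1
Step 2: Substitute: rate = 0.48 × (0.47)^2 × (0.44)^1
Step 3: rate = 0.48 × 0.2209 × 0.44 = 0.0466541 M/s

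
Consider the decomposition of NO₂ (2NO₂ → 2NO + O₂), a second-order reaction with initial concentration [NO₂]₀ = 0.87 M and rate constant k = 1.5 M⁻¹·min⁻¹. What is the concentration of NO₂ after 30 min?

0.02167 M

Step 1: For a second-order reaction: 1/[NO₂] = 1/[NO₂]₀ + kt
Step 2: 1/[NO₂] = 1/0.87 + 1.5 × 30
Step 3: 1/[NO₂] = 1.149 + 45 = 46.15
Step 4: [NO₂] = 1/46.15 = 0.02167 M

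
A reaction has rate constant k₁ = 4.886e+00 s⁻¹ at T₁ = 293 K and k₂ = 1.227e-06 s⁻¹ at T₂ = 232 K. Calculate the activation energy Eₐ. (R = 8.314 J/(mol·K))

140.8 kJ/mol

Step 1: Use the two-temperature Arrhenius form: ln(k₂/k₁) = -Eₐ/R × (1/T₂ - 1/T₁)
Step 2: ln(k₂/k₁) = ln(1.227e-06/4.886e+00) = ln(2.51126e-07) = -15.1973
Step 3: 1/T₂ - 1/T₁ = 1/232 - 1/293 = 8.973755e-04 K⁻¹
Step 4: Eₐ = -R × ln(k₂/k₁) / (1/T₂ - 1/T₁) = -8.314 × -15.1973 / 8.973755e-04
Step 5: Eₐ = 1.4080e+05 J/mol = 140.8 kJ/mol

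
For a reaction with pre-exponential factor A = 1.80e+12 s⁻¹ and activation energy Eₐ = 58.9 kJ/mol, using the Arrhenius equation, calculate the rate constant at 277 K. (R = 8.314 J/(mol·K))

1.41e+01 s⁻¹

Step 1: Use the Arrhenius equation: k = A × exp(-Eₐ/RT)
Step 2: Convert Eₐ to J/mol: 58.9 kJ/mol = 58900 J/mol
Step 3: Calculate the exponent: -Eₐ/(RT) = -58900/(8.314 × 277) = -25.57558
Step 4: k = 1.80e+12 × exp(-25.57558)
Step 5: k = 1.80e+12 × 7.81028e-12 = 1.4059e+01 s⁻¹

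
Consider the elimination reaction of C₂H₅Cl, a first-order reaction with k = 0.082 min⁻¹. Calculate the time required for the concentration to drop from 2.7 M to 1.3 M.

8.913 min

Step 1: For first-order: t = ln([C₂H₅Cl]₀/[C₂H₅Cl])/k
Step 2: t = ln(2.7/1.3)/0.082
Step 3: t = ln(2.077)/0.082
Step 4: t = 0.7309/0.082 = 8.913 min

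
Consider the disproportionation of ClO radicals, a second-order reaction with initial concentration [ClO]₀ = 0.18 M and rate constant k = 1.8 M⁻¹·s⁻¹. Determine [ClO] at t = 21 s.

0.02307 M

Step 1: For a second-order reaction: 1/[ClO] = 1/[ClO]₀ + kt
Step 2: 1/[ClO] = 1/0.18 + 1.8 × 21
Step 3: 1/[ClO] = 5.556 + 37.8 = 43.36
Step 4: [ClO] = 1/43.36 = 0.02307 M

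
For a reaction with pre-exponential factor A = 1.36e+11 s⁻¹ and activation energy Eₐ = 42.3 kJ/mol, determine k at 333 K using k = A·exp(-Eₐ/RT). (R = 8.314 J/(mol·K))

3.15e+04 s⁻¹

Step 1: Use the Arrhenius equation: k = A × exp(-Eₐ/RT)
Step 2: Convert Eₐ to J/mol: 42.3 kJ/mol = 42300 J/mol
Step 3: Calculate the exponent: -Eₐ/(RT) = -42300/(8.314 × 333) = -15.27869
Step 4: k = 1.36e+11 × exp(-15.27869)
Step 5: k = 1.36e+11 × 2.31499e-07 = 3.1484e+04 s⁻¹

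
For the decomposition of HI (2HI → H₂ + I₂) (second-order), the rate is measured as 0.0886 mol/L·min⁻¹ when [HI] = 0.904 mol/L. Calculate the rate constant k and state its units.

0.1084 (mol/L)⁻¹·min⁻¹

Step 1: rate = k[HI]^2, so k = rate / [HI]^2.
Step 2: k = 0.0886 / (0.904)^2 = 0.0886 / 0.8172.
Step 3: k = 0.1084 (mol/L)⁻¹·min⁻¹.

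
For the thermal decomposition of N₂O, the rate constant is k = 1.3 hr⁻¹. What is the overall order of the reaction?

first order (1)

Step 1: The units of k for an nth-order reaction are (concentration)^(1-n)·(time)⁻¹.
Step 2: Here k has units hr⁻¹, so the concentration exponent is 0.
Step 3: 1 - n = 0 ⇒ n = 1. The reaction is first order.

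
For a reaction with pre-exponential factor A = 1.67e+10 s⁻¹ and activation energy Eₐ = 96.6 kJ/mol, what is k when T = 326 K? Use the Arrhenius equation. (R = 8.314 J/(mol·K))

5.55e-06 s⁻¹

Step 1: Use the Arrhenius equation: k = A × exp(-Eₐ/RT)
Step 2: Convert Eₐ to J/mol: 96.6 kJ/mol = 96600 J/mol
Step 3: Calculate the exponent: -Eₐ/(RT) = -96600/(8.314 × 326) = -35.64097
Step 4: k = 1.67e+10 × exp(-35.64097)
Step 5: k = 1.67e+10 × 3.32142e-16 = 5.5468e-06 s⁻¹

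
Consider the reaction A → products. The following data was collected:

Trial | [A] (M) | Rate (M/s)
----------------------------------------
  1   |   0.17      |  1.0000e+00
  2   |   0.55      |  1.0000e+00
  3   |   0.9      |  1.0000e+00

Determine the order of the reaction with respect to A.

zeroth order (0)

Step 1: Compare trials - when concentration changes, rate stays constant.
Step 2: rate₂/rate₁ = 1.0000e+00/1.0000e+00 = 1
Step 3: [A]₂/[A]₁ = 0.55/0.17 = 3.235
Step 4: Since rate ratio ≈ (conc ratio)^0, the reaction is zeroth order.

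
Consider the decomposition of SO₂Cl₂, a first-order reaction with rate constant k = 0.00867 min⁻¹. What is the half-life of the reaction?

79.95 min

Step 1: For a first-order reaction, t₁/₂ = ln(2)/k
Step 2: t₁/₂ = ln(2)/0.00867
Step 3: t₁/₂ = 0.6931/0.00867 = 79.95 min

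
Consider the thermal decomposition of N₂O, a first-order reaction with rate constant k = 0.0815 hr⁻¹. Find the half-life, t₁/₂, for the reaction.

8.505 hr

Step 1: For a first-order reaction, t₁/₂ = ln(2)/k
Step 2: t₁/₂ = ln(2)/0.0815
Step 3: t₁/₂ = 0.6931/0.0815 = 8.505 hr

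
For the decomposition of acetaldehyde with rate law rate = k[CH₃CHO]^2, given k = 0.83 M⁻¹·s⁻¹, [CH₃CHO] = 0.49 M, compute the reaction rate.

0.1993 M/s

Step 1: Identify the rate law: rate = k[CH₃CHO]^2
Step 2: Substitute values: rate = 0.83 × (0.49)^2
Step 3: Calculate: rate = 0.83 × 0.2401 = 0.199283 M/s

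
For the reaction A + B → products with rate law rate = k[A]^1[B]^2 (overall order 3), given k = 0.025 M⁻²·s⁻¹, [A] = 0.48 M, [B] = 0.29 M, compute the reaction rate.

0.001009 M/s

Step 1: The rate law is rate = k[A]^1[B]^2, overall order = 1+2 = 3
Step 2: Substitute values: rate = 0.025 × (0.48)^1 × (0.29)^2
Step 3: rate = 0.025 × 0.48 × 0.0841 = 0.0010092 M/s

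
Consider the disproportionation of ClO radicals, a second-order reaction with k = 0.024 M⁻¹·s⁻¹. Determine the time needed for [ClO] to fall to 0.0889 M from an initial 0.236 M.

292.1 s

Step 1: For second-order: t = (1/[ClO] - 1/[ClO]₀)/k
Step 2: t = (1/0.0889 - 1/0.236)/0.024
Step 3: t = (11.25 - 4.237)/0.024
Step 4: t = 7.011/0.024 = 292.1 s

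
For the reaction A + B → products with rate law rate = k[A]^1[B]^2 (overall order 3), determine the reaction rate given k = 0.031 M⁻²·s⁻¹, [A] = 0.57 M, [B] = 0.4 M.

0.002827 M/s

Step 1: The rate law is rate = k[A]^1[B]^2, overall order = 1+2 = 3
Step 2: Substitute values: rate = 0.031 × (0.57)^1 × (0.4)^2
Step 3: rate = 0.031 × 0.57 × 0.16 = 0.0028272 M/s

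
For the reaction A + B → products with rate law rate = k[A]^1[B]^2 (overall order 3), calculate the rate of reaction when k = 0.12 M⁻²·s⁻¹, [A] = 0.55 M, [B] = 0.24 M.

0.003802 M/s

Step 1: The rate law is rate = k[A]^1[B]^2, overall order = 1+2 = 3
Step 2: Substitute values: rate = 0.12 × (0.55)^1 × (0.24)^2
Step 3: rate = 0.12 × 0.55 × 0.0576 = 0.0038016 M/s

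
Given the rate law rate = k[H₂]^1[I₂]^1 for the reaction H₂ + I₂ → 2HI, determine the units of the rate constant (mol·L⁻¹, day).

(mol·L⁻¹)⁻¹·day⁻¹

Step 1: Overall order = 1 + 1 = 2.
Step 2: rate has units mol·L⁻¹·day⁻¹; [H₂]^1[I₂]^1 has units (mol·L⁻¹)^2.
Step 3: k = rate/([H₂]^1[I₂]^1), so units of k = (mol·L⁻¹)^(1-2)·day⁻¹ = (mol·L⁻¹)⁻¹·day⁻¹.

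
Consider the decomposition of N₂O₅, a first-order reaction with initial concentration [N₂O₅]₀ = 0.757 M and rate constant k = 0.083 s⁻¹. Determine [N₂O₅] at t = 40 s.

0.02737 M

Step 1: For a first-order reaction: [N₂O₅] = [N₂O₅]₀ × e^(-kt)
Step 2: [N₂O₅] = 0.757 × e^(-0.083 × 40)
Step 3: [N₂O₅] = 0.757 × e^(-3.32)
Step 4: [N₂O₅] = 0.757 × 0.0361528 = 0.02737 M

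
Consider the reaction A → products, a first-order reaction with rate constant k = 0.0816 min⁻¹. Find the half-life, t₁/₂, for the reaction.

8.494 min

Step 1: For a first-order reaction, t₁/₂ = ln(2)/k
Step 2: t₁/₂ = ln(2)/0.0816
Step 3: t₁/₂ = 0.6931/0.0816 = 8.494 min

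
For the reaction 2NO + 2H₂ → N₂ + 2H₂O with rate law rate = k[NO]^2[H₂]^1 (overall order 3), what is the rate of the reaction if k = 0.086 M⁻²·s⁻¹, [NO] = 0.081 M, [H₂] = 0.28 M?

0.000158 M/s

Step 1: The rate law is rate = k[NO]^2[H₂]^1, overall order = 2+1 = 3
Step 2: Substitute values: rate = 0.086 × (0.081)^2 × (0.28)^1
Step 3: rate = 0.086 × 0.006561 × 0.28 = 0.000157989 M/s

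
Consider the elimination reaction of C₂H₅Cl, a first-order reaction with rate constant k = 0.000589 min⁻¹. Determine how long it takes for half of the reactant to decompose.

1177 min

Step 1: For a first-order reaction, t₁/₂ = ln(2)/k
Step 2: t₁/₂ = ln(2)/0.000589
Step 3: t₁/₂ = 0.6931/0.000589 = 1177 min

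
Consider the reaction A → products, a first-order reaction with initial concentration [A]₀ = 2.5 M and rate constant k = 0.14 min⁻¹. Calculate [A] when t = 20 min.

0.152 M

Step 1: For a first-order reaction: [A] = [A]₀ × e^(-kt)
Step 2: [A] = 2.5 × e^(-0.14 × 20)
Step 3: [A] = 2.5 × e^(-2.8)
Step 4: [A] = 2.5 × 0.0608101 = 0.152 M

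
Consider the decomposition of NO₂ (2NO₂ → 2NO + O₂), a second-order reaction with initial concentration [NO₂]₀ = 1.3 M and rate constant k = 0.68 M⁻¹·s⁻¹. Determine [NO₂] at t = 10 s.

0.1321 M

Step 1: For a second-order reaction: 1/[NO₂] = 1/[NO₂]₀ + kt
Step 2: 1/[NO₂] = 1/1.3 + 0.68 × 10
Step 3: 1/[NO₂] = 0.7692 + 6.8 = 7.569
Step 4: [NO₂] = 1/7.569 = 0.1321 M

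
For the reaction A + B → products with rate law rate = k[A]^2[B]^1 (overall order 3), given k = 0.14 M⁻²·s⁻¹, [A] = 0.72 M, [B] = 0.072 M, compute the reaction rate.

0.005225 M/s

Step 1: The rate law is rate = k[A]^2[B]^1, overall order = 2+1 = 3
Step 2: Substitute values: rate = 0.14 × (0.72)^2 × (0.072)^1
Step 3: rate = 0.14 × 0.5184 × 0.072 = 0.00522547 M/s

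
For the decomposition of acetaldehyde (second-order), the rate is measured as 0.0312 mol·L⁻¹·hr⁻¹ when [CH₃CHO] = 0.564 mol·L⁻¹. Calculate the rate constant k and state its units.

0.09808 (mol·L⁻¹)⁻¹·hr⁻¹

Step 1: rate = k[CH₃CHO]^2, so k = rate / [CH₃CHO]^2.
Step 2: k = 0.0312 / (0.564)^2 = 0.0312 / 0.3181.
Step 3: k = 0.09808 (mol·L⁻¹)⁻¹·hr⁻¹.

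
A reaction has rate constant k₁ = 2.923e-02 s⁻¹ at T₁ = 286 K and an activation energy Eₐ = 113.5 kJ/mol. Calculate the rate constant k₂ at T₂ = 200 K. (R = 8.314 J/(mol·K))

3.563e-11 s⁻¹

Step 1: Use the two-temperature Arrhenius form: ln(k₂/k₁) = -Eₐ/R × (1/T₂ - 1/T₁)
Step 2: Convert Eₐ to J/mol: 113.5 kJ/mol = 113500 J/mol
Step 3: 1/T₂ - 1/T₁ = 1/200 - 1/286 = 1.503497e-03 K⁻¹
Step 4: ln(k₂/k₁) = -113500/8.314 × 1.503497e-03 = -20.52525
Step 5: k₂ = k₁ × exp(-20.52525) = 2.923e-02 × 1.21898e-09 = 3.563e-11 s⁻¹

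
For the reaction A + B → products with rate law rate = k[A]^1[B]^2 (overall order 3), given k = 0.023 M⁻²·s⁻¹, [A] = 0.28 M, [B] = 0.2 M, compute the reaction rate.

0.0002576 M/s

Step 1: The rate law is rate = k[A]^1[B]^2, overall order = 1+2 = 3
Step 2: Substitute values: rate = 0.023 × (0.28)^1 × (0.2)^2
Step 3: rate = 0.023 × 0.28 × 0.04 = 0.0002576 M/s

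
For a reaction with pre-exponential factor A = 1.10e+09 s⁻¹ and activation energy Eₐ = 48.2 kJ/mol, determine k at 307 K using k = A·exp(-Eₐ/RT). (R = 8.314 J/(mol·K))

6.92e+00 s⁻¹

Step 1: Use the Arrhenius equation: k = A × exp(-Eₐ/RT)
Step 2: Convert Eₐ to J/mol: 48.2 kJ/mol = 48200 J/mol
Step 3: Calculate the exponent: -Eₐ/(RT) = -48200/(8.314 × 307) = -18.88420
Step 4: k = 1.10e+09 × exp(-18.88420)
Step 5: k = 1.10e+09 × 6.29066e-09 = 6.9197e+00 s⁻¹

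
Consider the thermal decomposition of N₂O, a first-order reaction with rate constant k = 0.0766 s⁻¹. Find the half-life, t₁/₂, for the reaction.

9.049 s

Step 1: For a first-order reaction, t₁/₂ = ln(2)/k
Step 2: t₁/₂ = ln(2)/0.0766
Step 3: t₁/₂ = 0.6931/0.0766 = 9.049 s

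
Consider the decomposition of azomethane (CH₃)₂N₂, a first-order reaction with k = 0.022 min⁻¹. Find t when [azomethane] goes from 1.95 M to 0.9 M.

35.14 min

Step 1: For first-order: t = ln([azomethane]₀/[azomethane])/k
Step 2: t = ln(1.95/0.9)/0.022
Step 3: t = ln(2.167)/0.022
Step 4: t = 0.7732/0.022 = 35.14 min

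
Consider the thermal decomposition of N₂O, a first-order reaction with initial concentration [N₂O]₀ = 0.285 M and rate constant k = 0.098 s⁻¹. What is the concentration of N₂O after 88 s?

5.123e-05 M

Step 1: For a first-order reaction: [N₂O] = [N₂O]₀ × e^(-kt)
Step 2: [N₂O] = 0.285 × e^(-0.098 × 88)
Step 3: [N₂O] = 0.285 × e^(-8.624)
Step 4: [N₂O] = 0.285 × 0.00017974 = 5.123e-05 M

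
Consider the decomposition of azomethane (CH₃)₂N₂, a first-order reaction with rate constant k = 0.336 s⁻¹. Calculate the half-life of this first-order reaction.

2.063 s

Step 1: For a first-order reaction, t₁/₂ = ln(2)/k
Step 2: t₁/₂ = ln(2)/0.336
Step 3: t₁/₂ = 0.6931/0.336 = 2.063 s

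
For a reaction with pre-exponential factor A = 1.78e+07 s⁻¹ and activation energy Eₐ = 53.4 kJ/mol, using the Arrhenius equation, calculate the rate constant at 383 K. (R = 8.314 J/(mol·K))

9.27e-01 s⁻¹

Step 1: Use the Arrhenius equation: k = A × exp(-Eₐ/RT)
Step 2: Convert Eₐ to J/mol: 53.4 kJ/mol = 53400 J/mol
Step 3: Calculate the exponent: -Eₐ/(RT) = -53400/(8.314 × 383) = -16.76998
Step 4: k = 1.78e+07 × exp(-16.76998)
Step 5: k = 1.78e+07 × 5.21063e-08 = 9.2749e-01 s⁻¹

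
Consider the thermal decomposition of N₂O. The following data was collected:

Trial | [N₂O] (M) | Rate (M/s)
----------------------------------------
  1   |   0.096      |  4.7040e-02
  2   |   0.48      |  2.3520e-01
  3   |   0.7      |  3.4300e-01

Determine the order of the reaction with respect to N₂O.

first order (1)

Step 1: Compare trials to find order n where rate₂/rate₁ = ([N₂O]₂/[N₂O]₁)^n
Step 2: rate₂/rate₁ = 2.3520e-01/4.7040e-02 = 5
Step 3: [N₂O]₂/[N₂O]₁ = 0.48/0.096 = 5
Step 4: n = ln(5)/ln(5) = 1.00 ≈ 1
Step 5: The reaction is first order in N₂O.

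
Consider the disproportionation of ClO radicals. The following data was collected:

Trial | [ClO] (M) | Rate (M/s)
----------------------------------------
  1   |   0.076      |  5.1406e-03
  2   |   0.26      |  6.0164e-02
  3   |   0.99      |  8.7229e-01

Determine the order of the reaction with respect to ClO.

second order (2)

Step 1: Compare trials to find order n where rate₂/rate₁ = ([ClO]₂/[ClO]₁)^n
Step 2: rate₂/rate₁ = 6.0164e-02/5.1406e-03 = 11.7
Step 3: [ClO]₂/[ClO]₁ = 0.26/0.076 = 3.421
Step 4: n = ln(11.7)/ln(3.421) = 2.00 ≈ 2
Step 5: The reaction is second order in ClO.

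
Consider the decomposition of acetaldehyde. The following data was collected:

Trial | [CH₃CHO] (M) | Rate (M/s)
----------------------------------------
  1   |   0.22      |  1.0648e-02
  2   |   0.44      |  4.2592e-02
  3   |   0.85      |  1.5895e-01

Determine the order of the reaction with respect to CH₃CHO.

second order (2)

Step 1: Compare trials to find order n where rate₂/rate₁ = ([CH₃CHO]₂/[CH₃CHO]₁)^n
Step 2: rate₂/rate₁ = 4.2592e-02/1.0648e-02 = 4
Step 3: [CH₃CHO]₂/[CH₃CHO]₁ = 0.44/0.22 = 2
Step 4: n = ln(4)/ln(2) = 2.00 ≈ 2
Step 5: The reaction is second order in CH₃CHO.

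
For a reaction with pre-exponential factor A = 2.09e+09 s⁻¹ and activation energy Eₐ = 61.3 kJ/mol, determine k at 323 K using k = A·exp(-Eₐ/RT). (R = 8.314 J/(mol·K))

2.55e-01 s⁻¹

Step 1: Use the Arrhenius equation: k = A × exp(-Eₐ/RT)
Step 2: Convert Eₐ to J/mol: 61.3 kJ/mol = 61300 J/mol
Step 3: Calculate the exponent: -Eₐ/(RT) = -61300/(8.314 × 323) = -22.82695
Step 4: k = 2.09e+09 × exp(-22.82695)
Step 5: k = 2.09e+09 × 1.22006e-10 = 2.5499e-01 s⁻¹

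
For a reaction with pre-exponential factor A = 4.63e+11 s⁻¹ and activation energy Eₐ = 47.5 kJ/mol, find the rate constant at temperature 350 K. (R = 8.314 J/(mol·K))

3.77e+04 s⁻¹

Step 1: Use the Arrhenius equation: k = A × exp(-Eₐ/RT)
Step 2: Convert Eₐ to J/mol: 47.5 kJ/mol = 47500 J/mol
Step 3: Calculate the exponent: -Eₐ/(RT) = -47500/(8.314 × 350) = -16.32359
Step 4: k = 4.63e+11 × exp(-16.32359)
Step 5: k = 4.63e+11 × 8.14245e-08 = 3.7700e+04 s⁻¹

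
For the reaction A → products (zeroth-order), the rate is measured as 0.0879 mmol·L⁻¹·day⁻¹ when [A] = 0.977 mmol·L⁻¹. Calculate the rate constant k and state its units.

0.0879 mmol·L⁻¹·day⁻¹

Step 1: For a zeroth-order reaction, rate = k (independent of concentration).
Step 2: k = rate = 0.0879 mmol·L⁻¹·day⁻¹.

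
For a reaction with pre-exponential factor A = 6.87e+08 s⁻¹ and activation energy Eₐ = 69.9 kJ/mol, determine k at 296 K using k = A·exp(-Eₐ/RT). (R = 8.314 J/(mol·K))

3.17e-04 s⁻¹

Step 1: Use the Arrhenius equation: k = A × exp(-Eₐ/RT)
Step 2: Convert Eₐ to J/mol: 69.9 kJ/mol = 69900 J/mol
Step 3: Calculate the exponent: -Eₐ/(RT) = -69900/(8.314 × 296) = -28.40373
Step 4: k = 6.87e+08 × exp(-28.40373)
Step 5: k = 6.87e+08 × 4.61761e-13 = 3.1723e-04 s⁻¹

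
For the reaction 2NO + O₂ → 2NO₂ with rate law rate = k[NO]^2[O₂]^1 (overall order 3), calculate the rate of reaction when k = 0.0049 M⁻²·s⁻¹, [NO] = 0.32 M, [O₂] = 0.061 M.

3.061e-05 M/s

Step 1: The rate law is rate = k[NO]^2[O₂]^1, overall order = 2+1 = 3
Step 2: Substitute values: rate = 0.0049 × (0.32)^2 × (0.061)^1
Step 3: rate = 0.0049 × 0.1024 × 0.061 = 3.06074e-05 M/s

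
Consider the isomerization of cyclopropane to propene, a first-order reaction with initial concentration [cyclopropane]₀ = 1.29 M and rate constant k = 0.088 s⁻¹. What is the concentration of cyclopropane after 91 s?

0.0004293 M

Step 1: For a first-order reaction: [cyclopropane] = [cyclopropane]₀ × e^(-kt)
Step 2: [cyclopropane] = 1.29 × e^(-0.088 × 91)
Step 3: [cyclopropane] = 1.29 × e^(-8.008)
Step 4: [cyclopropane] = 1.29 × 0.00033279 = 0.0004293 M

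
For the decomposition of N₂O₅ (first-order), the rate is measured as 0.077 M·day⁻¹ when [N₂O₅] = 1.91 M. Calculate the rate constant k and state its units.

0.04031 day⁻¹

Step 1: rate = k[N₂O₅]^1, so k = rate / [N₂O₅]^1.
Step 2: k = 0.077 / (1.91)^1 = 0.077 / 1.91.
Step 3: k = 0.04031 day⁻¹.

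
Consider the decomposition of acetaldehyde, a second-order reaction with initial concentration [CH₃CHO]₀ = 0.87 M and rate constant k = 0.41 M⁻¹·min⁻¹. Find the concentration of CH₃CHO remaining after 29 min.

0.07669 M

Step 1: For a second-order reaction: 1/[CH₃CHO] = 1/[CH₃CHO]₀ + kt
Step 2: 1/[CH₃CHO] = 1/0.87 + 0.41 × 29
Step 3: 1/[CH₃CHO] = 1.149 + 11.89 = 13.04
Step 4: [CH₃CHO] = 1/13.04 = 0.07669 M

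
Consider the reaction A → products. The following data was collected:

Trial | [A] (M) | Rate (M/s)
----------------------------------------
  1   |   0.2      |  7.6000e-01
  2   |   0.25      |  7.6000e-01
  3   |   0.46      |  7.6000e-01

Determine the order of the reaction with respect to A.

zeroth order (0)

Step 1: Compare trials - when concentration changes, rate stays constant.
Step 2: rate₂/rate₁ = 7.6000e-01/7.6000e-01 = 1
Step 3: [A]₂/[A]₁ = 0.25/0.2 = 1.25
Step 4: Since rate ratio ≈ (conc ratio)^0, the reaction is zeroth order.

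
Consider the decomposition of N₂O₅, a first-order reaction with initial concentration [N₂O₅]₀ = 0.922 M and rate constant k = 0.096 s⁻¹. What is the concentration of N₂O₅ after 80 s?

0.0004259 M

Step 1: For a first-order reaction: [N₂O₅] = [N₂O₅]₀ × e^(-kt)
Step 2: [N₂O₅] = 0.922 × e^(-0.096 × 80)
Step 3: [N₂O₅] = 0.922 × e^(-7.68)
Step 4: [N₂O₅] = 0.922 × 0.000461975 = 0.0004259 M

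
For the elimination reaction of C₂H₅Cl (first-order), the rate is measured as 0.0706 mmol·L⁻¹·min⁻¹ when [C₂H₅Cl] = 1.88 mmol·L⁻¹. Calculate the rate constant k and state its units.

0.03755 min⁻¹

Step 1: rate = k[C₂H₅Cl]^1, so k = rate / [C₂H₅Cl]^1.
Step 2: k = 0.0706 / (1.88)^1 = 0.0706 / 1.88.
Step 3: k = 0.03755 min⁻¹.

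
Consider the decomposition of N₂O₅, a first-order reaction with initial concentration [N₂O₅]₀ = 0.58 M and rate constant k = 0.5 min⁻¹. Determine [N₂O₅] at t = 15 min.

0.0003208 M

Step 1: For a first-order reaction: [N₂O₅] = [N₂O₅]₀ × e^(-kt)
Step 2: [N₂O₅] = 0.58 × e^(-0.5 × 15)
Step 3: [N₂O₅] = 0.58 × e^(-7.5)
Step 4: [N₂O₅] = 0.58 × 0.000553084 = 0.0003208 M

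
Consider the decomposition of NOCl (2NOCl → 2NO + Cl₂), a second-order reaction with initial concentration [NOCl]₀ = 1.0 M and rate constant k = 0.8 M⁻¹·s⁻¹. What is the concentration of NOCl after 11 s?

0.102 M

Step 1: For a second-order reaction: 1/[NOCl] = 1/[NOCl]₀ + kt
Step 2: 1/[NOCl] = 1/1.0 + 0.8 × 11
Step 3: 1/[NOCl] = 1 + 8.8 = 9.8
Step 4: [NOCl] = 1/9.8 = 0.102 M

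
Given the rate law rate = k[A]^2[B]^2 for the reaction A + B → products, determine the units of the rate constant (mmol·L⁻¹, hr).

(mmol·L⁻¹)⁻³·hr⁻¹

Step 1: Overall order = 2 + 2 = 4.
Step 2: rate has units mmol·L⁻¹·hr⁻¹; [A]^2[B]^2 has units (mmol·L⁻¹)^4.
Step 3: k = rate/([A]^2[B]^2), so units of k = (mmol·L⁻¹)^(1-4)·hr⁻¹ = (mmol·L⁻¹)⁻³·hr⁻¹.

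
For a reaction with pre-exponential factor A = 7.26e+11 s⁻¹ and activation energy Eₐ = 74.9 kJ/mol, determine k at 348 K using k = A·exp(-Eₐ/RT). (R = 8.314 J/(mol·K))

4.15e+00 s⁻¹

Step 1: Use the Arrhenius equation: k = A × exp(-Eₐ/RT)
Step 2: Convert Eₐ to J/mol: 74.9 kJ/mol = 74900 J/mol
Step 3: Calculate the exponent: -Eₐ/(RT) = -74900/(8.314 × 348) = -25.88765
Step 4: k = 7.26e+11 × exp(-25.88765)
Step 5: k = 7.26e+11 × 5.71658e-12 = 4.1502e+00 s⁻¹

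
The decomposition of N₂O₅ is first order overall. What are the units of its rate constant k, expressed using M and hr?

hr⁻¹

Step 1: For overall order n, rate = k × (concentration)^n.
Step 2: Rate has units M·hr⁻¹; concentration term has units M^1.
Step 3: k = rate / (concentration)^n, so units of k = M^(1-1)·hr⁻¹ = hr⁻¹.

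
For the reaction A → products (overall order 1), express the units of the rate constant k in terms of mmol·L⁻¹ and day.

day⁻¹

Step 1: For overall order n, rate = k × (concentration)^n.
Step 2: Rate has units mmol·L⁻¹·day⁻¹; concentration term has units (mmol·L⁻¹)^1.
Step 3: k = rate / (concentration)^n, so units of k = (mmol·L⁻¹)^(1-1)·day⁻¹ = day⁻¹.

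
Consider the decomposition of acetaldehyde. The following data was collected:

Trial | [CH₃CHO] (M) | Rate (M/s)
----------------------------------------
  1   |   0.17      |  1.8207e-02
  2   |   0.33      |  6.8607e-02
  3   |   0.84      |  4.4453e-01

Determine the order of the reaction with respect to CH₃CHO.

second order (2)

Step 1: Compare trials to find order n where rate₂/rate₁ = ([CH₃CHO]₂/[CH₃CHO]₁)^n
Step 2: rate₂/rate₁ = 6.8607e-02/1.8207e-02 = 3.768
Step 3: [CH₃CHO]₂/[CH₃CHO]₁ = 0.33/0.17 = 1.941
Step 4: n = ln(3.768)/ln(1.941) = 2.00 ≈ 2
Step 5: The reaction is second order in CH₃CHO.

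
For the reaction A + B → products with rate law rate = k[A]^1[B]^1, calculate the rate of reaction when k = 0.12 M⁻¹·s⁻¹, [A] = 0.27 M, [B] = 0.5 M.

0.0162 M/s

Step 1: The rate law is rate = k[A]^1[B]^1
Step 2: Substitute: rate = 0.12 × (0.27)^1 × (0.5)^1
Step 3: rate = 0.12 × 0.27 × 0.5 = 0.0162 M/s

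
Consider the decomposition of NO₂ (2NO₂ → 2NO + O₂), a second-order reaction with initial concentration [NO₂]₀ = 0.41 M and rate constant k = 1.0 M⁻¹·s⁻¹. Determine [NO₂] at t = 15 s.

0.05734 M

Step 1: For a second-order reaction: 1/[NO₂] = 1/[NO₂]₀ + kt
Step 2: 1/[NO₂] = 1/0.41 + 1.0 × 15
Step 3: 1/[NO₂] = 2.439 + 15 = 17.44
Step 4: [NO₂] = 1/17.44 = 0.05734 M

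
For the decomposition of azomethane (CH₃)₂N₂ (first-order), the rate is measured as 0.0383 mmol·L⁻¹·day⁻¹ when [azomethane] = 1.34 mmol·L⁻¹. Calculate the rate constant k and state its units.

0.02858 day⁻¹

Step 1: rate = k[azomethane]^1, so k = rate / [azomethane]^1.
Step 2: k = 0.0383 / (1.34)^1 = 0.0383 / 1.34.
Step 3: k = 0.02858 day⁻¹.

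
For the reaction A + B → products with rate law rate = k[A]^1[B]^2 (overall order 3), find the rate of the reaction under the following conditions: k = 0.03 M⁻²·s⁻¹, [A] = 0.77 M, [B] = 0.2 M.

0.000924 M/s

Step 1: The rate law is rate = k[A]^1[B]^2, overall order = 1+2 = 3
Step 2: Substitute values: rate = 0.03 × (0.77)^1 × (0.2)^2
Step 3: rate = 0.03 × 0.77 × 0.04 = 0.000924 M/s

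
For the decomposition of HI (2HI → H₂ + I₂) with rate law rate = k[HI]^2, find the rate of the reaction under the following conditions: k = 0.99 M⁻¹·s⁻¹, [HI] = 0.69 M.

0.4713 M/s

Step 1: Identify the rate law: rate = k[HI]^2
Step 2: Substitute values: rate = 0.99 × (0.69)^2
Step 3: Calculate: rate = 0.99 × 0.4761 = 0.471339 M/s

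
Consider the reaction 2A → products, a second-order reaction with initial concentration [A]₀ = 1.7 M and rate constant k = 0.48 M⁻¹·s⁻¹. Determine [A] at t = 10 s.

0.1856 M

Step 1: For a second-order reaction: 1/[A] = 1/[A]₀ + kt
Step 2: 1/[A] = 1/1.7 + 0.48 × 10
Step 3: 1/[A] = 0.5882 + 4.8 = 5.388
Step 4: [A] = 1/5.388 = 0.1856 M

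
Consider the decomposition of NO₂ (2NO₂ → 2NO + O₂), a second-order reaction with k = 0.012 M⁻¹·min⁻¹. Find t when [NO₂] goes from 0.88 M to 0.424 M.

101.8 min

Step 1: For second-order: t = (1/[NO₂] - 1/[NO₂]₀)/k
Step 2: t = (1/0.424 - 1/0.88)/0.012
Step 3: t = (2.358 - 1.136)/0.012
Step 4: t = 1.222/0.012 = 101.8 min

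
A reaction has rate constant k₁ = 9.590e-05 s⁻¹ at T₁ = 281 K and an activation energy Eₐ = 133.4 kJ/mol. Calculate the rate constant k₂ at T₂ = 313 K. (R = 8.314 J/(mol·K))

3.289e-02 s⁻¹

Step 1: Use the two-temperature Arrhenius form: ln(k₂/k₁) = -Eₐ/R × (1/T₂ - 1/T₁)
Step 2: Convert Eₐ to J/mol: 133.4 kJ/mol = 133400 J/mol
Step 3: 1/T₂ - 1/T₁ = 1/313 - 1/281 = -3.638307e-04 K⁻¹
Step 4: ln(k₂/k₁) = -133400/8.314 × -3.638307e-04 = 5.83775
Step 5: k₂ = k₁ × exp(5.83775) = 9.590e-05 × 3.43007e+02 = 3.289e-02 s⁻¹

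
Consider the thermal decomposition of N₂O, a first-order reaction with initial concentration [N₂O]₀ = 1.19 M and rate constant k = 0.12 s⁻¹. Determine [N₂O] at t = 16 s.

0.1745 M

Step 1: For a first-order reaction: [N₂O] = [N₂O]₀ × e^(-kt)
Step 2: [N₂O] = 1.19 × e^(-0.12 × 16)
Step 3: [N₂O] = 1.19 × e^(-1.92)
Step 4: [N₂O] = 1.19 × 0.146607 = 0.1745 M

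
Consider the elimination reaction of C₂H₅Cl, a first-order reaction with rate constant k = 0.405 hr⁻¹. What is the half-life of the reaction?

1.711 hr

Step 1: For a first-order reaction, t₁/₂ = ln(2)/k
Step 2: t₁/₂ = ln(2)/0.405
Step 3: t₁/₂ = 0.6931/0.405 = 1.711 hr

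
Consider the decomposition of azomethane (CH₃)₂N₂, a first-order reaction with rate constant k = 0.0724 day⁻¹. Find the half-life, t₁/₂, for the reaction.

9.574 day

Step 1: For a first-order reaction, t₁/₂ = ln(2)/k
Step 2: t₁/₂ = ln(2)/0.0724
Step 3: t₁/₂ = 0.6931/0.0724 = 9.574 day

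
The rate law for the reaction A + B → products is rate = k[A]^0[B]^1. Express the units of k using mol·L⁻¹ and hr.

hr⁻¹

Step 1: Overall order = 0 + 1 = 1.
Step 2: rate has units mol·L⁻¹·hr⁻¹; [A]^0[B]^1 has units (mol·L⁻¹)^1.
Step 3: k = rate/([A]^0[B]^1), so units of k = (mol·L⁻¹)^(1-1)·hr⁻¹ = hr⁻¹.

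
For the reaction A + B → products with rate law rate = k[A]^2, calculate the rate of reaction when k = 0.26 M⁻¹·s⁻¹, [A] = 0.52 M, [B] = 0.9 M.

0.0703 M/s

Step 1: The rate law is rate = k[A]^2
Step 2: Note that the rate does not depend on [B] (zero order in B).
Step 3: rate = 0.26 × (0.52)^2 = 0.070304 M/s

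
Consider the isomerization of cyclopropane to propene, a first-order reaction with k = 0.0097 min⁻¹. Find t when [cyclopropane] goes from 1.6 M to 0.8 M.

71.46 min

Step 1: For first-order: t = ln([cyclopropane]₀/[cyclopropane])/k
Step 2: t = ln(1.6/0.8)/0.0097
Step 3: t = ln(2)/0.0097
Step 4: t = 0.6931/0.0097 = 71.46 min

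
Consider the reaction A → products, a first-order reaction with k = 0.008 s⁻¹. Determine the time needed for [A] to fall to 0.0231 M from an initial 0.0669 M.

132.9 s

Step 1: For first-order: t = ln([A]₀/[A])/k
Step 2: t = ln(0.0669/0.0231)/0.008
Step 3: t = ln(2.896)/0.008
Step 4: t = 1.063/0.008 = 132.9 s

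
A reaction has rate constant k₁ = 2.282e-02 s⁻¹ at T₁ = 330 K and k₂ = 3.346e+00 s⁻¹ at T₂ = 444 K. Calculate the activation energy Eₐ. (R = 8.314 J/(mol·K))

53.3 kJ/mol

Step 1: Use the two-temperature Arrhenius form: ln(k₂/k₁) = -Eₐ/R × (1/T₂ - 1/T₁)
Step 2: ln(k₂/k₁) = ln(3.346e+00/2.282e-02) = ln(146.626) = 4.98788
Step 3: 1/T₂ - 1/T₁ = 1/444 - 1/330 = -7.780508e-04 K⁻¹
Step 4: Eₐ = -R × ln(k₂/k₁) / (1/T₂ - 1/T₁) = -8.314 × 4.98788 / -7.780508e-04
Step 5: Eₐ = 5.3299e+04 J/mol = 53.3 kJ/mol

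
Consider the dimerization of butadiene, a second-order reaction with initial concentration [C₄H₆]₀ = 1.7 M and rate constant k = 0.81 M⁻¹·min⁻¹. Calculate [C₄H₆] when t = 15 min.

0.0785 M

Step 1: For a second-order reaction: 1/[C₄H₆] = 1/[C₄H₆]₀ + kt
Step 2: 1/[C₄H₆] = 1/1.7 + 0.81 × 15
Step 3: 1/[C₄H₆] = 0.5882 + 12.15 = 12.74
Step 4: [C₄H₆] = 1/12.74 = 0.0785 M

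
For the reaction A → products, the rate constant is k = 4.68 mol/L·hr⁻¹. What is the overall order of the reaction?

zeroth order (0)

Step 1: The units of k for an nth-order reaction are (concentration)^(1-n)·(time)⁻¹.
Step 2: Here k has units mol/L·hr⁻¹, so the concentration exponent is 1.
Step 3: 1 - n = 1 ⇒ n = 0. The reaction is zeroth order.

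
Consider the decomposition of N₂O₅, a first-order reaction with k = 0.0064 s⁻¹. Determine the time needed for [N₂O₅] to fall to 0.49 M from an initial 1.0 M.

111.5 s

Step 1: For first-order: t = ln([N₂O₅]₀/[N₂O₅])/k
Step 2: t = ln(1.0/0.49)/0.0064
Step 3: t = ln(2.041)/0.0064
Step 4: t = 0.7133/0.0064 = 111.5 s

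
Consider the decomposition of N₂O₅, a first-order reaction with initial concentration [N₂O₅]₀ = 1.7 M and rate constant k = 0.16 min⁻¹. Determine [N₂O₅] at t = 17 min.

0.112 M

Step 1: For a first-order reaction: [N₂O₅] = [N₂O₅]₀ × e^(-kt)
Step 2: [N₂O₅] = 1.7 × e^(-0.16 × 17)
Step 3: [N₂O₅] = 1.7 × e^(-2.72)
Step 4: [N₂O₅] = 1.7 × 0.0658748 = 0.112 M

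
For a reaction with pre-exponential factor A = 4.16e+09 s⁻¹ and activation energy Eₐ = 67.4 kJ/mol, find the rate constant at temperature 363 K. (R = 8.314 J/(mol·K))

8.32e-01 s⁻¹

Step 1: Use the Arrhenius equation: k = A × exp(-Eₐ/RT)
Step 2: Convert Eₐ to J/mol: 67.4 kJ/mol = 67400 J/mol
Step 3: Calculate the exponent: -Eₐ/(RT) = -67400/(8.314 × 363) = -22.33280
Step 4: k = 4.16e+09 × exp(-22.33280)
Step 5: k = 4.16e+09 × 1.99981e-10 = 8.3192e-01 s⁻¹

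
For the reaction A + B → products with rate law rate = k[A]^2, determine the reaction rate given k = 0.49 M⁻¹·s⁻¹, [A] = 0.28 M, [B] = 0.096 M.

0.03842 M/s

Step 1: The rate law is rate = k[A]^2
Step 2: Note that the rate does not depend on [B] (zero order in B).
Step 3: rate = 0.49 × (0.28)^2 = 0.038416 M/s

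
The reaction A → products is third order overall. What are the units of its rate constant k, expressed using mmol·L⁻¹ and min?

(mmol·L⁻¹)⁻²·min⁻¹

Step 1: For overall order n, rate = k × (concentration)^n.
Step 2: Rate has units mmol·L⁻¹·min⁻¹; concentration term has units (mmol·L⁻¹)^3.
Step 3: k = rate / (concentration)^n, so units of k = (mmol·L⁻¹)^(1-3)·min⁻¹ = (mmol·L⁻¹)⁻²·min⁻¹.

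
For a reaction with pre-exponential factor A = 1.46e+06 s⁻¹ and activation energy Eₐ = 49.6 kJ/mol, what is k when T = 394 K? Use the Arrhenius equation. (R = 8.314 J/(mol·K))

3.88e-01 s⁻¹

Step 1: Use the Arrhenius equation: k = A × exp(-Eₐ/RT)
Step 2: Convert Eₐ to J/mol: 49.6 kJ/mol = 49600 J/mol
Step 3: Calculate the exponent: -Eₐ/(RT) = -49600/(8.314 × 394) = -15.14173
Step 4: k = 1.46e+06 × exp(-15.14173)
Step 5: k = 1.46e+06 × 2.65479e-07 = 3.8760e-01 s⁻¹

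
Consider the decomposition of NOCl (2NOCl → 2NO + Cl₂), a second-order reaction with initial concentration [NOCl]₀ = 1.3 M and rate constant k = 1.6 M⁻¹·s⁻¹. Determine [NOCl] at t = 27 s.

0.02274 M

Step 1: For a second-order reaction: 1/[NOCl] = 1/[NOCl]₀ + kt
Step 2: 1/[NOCl] = 1/1.3 + 1.6 × 27
Step 3: 1/[NOCl] = 0.7692 + 43.2 = 43.97
Step 4: [NOCl] = 1/43.97 = 0.02274 M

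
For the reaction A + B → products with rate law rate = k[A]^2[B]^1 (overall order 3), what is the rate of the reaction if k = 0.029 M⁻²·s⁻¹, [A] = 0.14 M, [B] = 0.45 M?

0.0002558 M/s

Step 1: The rate law is rate = k[A]^2[B]^1, overall order = 2+1 = 3
Step 2: Substitute values: rate = 0.029 × (0.14)^2 × (0.45)^1
Step 3: rate = 0.029 × 0.0196 × 0.45 = 0.00025578 M/s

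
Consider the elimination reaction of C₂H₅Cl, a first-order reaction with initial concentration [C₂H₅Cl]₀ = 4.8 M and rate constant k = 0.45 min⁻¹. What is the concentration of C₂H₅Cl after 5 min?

0.5059 M

Step 1: For a first-order reaction: [C₂H₅Cl] = [C₂H₅Cl]₀ × e^(-kt)
Step 2: [C₂H₅Cl] = 4.8 × e^(-0.45 × 5)
Step 3: [C₂H₅Cl] = 4.8 × e^(-2.25)
Step 4: [C₂H₅Cl] = 4.8 × 0.105399 = 0.5059 M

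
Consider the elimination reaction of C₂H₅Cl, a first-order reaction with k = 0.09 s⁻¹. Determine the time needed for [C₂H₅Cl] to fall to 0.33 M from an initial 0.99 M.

12.21 s

Step 1: For first-order: t = ln([C₂H₅Cl]₀/[C₂H₅Cl])/k
Step 2: t = ln(0.99/0.33)/0.09
Step 3: t = ln(3)/0.09
Step 4: t = 1.099/0.09 = 12.21 s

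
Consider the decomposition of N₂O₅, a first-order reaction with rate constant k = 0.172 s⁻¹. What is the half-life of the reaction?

4.03 s

Step 1: For a first-order reaction, t₁/₂ = ln(2)/k
Step 2: t₁/₂ = ln(2)/0.172
Step 3: t₁/₂ = 0.6931/0.172 = 4.03 s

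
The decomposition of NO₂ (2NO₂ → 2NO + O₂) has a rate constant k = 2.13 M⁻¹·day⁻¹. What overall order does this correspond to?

second order (2)

Step 1: The units of k for an nth-order reaction are (concentration)^(1-n)·(time)⁻¹.
Step 2: Here k has units M⁻¹·day⁻¹, so the concentration exponent is -1.
Step 3: 1 - n = -1 ⇒ n = 2. The reaction is second order.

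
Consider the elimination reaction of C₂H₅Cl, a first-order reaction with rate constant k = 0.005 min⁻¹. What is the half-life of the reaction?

138.6 min

Step 1: For a first-order reaction, t₁/₂ = ln(2)/k
Step 2: t₁/₂ = ln(2)/0.005
Step 3: t₁/₂ = 0.6931/0.005 = 138.6 min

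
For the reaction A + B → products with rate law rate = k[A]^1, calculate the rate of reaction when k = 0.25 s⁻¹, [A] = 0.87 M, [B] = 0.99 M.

0.2175 M/s

Step 1: The rate law is rate = k[A]^1
Step 2: Note that the rate does not depend on [B] (zero order in B).
Step 3: rate = 0.25 × (0.87)^1 = 0.2175 M/s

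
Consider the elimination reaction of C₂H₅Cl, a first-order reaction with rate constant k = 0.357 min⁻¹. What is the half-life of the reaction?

1.942 min

Step 1: For a first-order reaction, t₁/₂ = ln(2)/k
Step 2: t₁/₂ = ln(2)/0.357
Step 3: t₁/₂ = 0.6931/0.357 = 1.942 min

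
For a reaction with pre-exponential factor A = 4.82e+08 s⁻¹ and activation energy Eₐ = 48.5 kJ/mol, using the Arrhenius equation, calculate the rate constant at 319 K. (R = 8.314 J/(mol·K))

5.51e+00 s⁻¹

Step 1: Use the Arrhenius equation: k = A × exp(-Eₐ/RT)
Step 2: Convert Eₐ to J/mol: 48.5 kJ/mol = 48500 J/mol
Step 3: Calculate the exponent: -Eₐ/(RT) = -48500/(8.314 × 319) = -18.28694
Step 4: k = 4.82e+08 × exp(-18.28694)
Step 5: k = 4.82e+08 × 1.14310e-08 = 5.5097e+00 s⁻¹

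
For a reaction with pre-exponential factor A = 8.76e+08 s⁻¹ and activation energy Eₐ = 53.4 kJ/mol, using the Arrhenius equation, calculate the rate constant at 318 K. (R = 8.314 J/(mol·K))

1.48e+00 s⁻¹

Step 1: Use the Arrhenius equation: k = A × exp(-Eₐ/RT)
Step 2: Convert Eₐ to J/mol: 53.4 kJ/mol = 53400 J/mol
Step 3: Calculate the exponent: -Eₐ/(RT) = -53400/(8.314 × 318) = -20.19780
Step 4: k = 8.76e+08 × exp(-20.19780)
Step 5: k = 8.76e+08 × 1.69125e-09 = 1.4815e+00 s⁻¹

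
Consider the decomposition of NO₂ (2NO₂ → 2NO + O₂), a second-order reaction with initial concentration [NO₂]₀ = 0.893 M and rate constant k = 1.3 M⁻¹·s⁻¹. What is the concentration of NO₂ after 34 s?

0.02207 M

Step 1: For a second-order reaction: 1/[NO₂] = 1/[NO₂]₀ + kt
Step 2: 1/[NO₂] = 1/0.893 + 1.3 × 34
Step 3: 1/[NO₂] = 1.12 + 44.2 = 45.32
Step 4: [NO₂] = 1/45.32 = 0.02207 M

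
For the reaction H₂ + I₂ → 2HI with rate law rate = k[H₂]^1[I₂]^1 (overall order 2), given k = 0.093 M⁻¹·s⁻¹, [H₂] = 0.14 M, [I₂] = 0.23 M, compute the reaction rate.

0.002995 M/s

Step 1: The rate law is rate = k[H₂]^1[I₂]^1, overall order = 1+1 = 2
Step 2: Substitute values: rate = 0.093 × (0.14)^1 × (0.23)^1
Step 3: rate = 0.093 × 0.14 × 0.23 = 0.0029946 M/s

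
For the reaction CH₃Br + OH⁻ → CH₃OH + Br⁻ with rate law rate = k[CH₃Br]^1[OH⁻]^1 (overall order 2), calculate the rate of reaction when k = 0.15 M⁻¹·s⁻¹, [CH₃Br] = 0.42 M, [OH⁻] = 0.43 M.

0.02709 M/s

Step 1: The rate law is rate = k[CH₃Br]^1[OH⁻]^1, overall order = 1+1 = 2
Step 2: Substitute values: rate = 0.15 × (0.42)^1 × (0.43)^1
Step 3: rate = 0.15 × 0.42 × 0.43 = 0.02709 M/s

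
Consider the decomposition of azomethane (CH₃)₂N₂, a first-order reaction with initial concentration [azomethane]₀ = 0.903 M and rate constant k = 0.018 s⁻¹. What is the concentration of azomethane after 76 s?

0.2299 M

Step 1: For a first-order reaction: [azomethane] = [azomethane]₀ × e^(-kt)
Step 2: [azomethane] = 0.903 × e^(-0.018 × 76)
Step 3: [azomethane] = 0.903 × e^(-1.368)
Step 4: [azomethane] = 0.903 × 0.254616 = 0.2299 M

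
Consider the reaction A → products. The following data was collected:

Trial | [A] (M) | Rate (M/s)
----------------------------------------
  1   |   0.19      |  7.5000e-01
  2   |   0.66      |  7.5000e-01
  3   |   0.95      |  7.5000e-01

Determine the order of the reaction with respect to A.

zeroth order (0)

Step 1: Compare trials - when concentration changes, rate stays constant.
Step 2: rate₂/rate₁ = 7.5000e-01/7.5000e-01 = 1
Step 3: [A]₂/[A]₁ = 0.66/0.19 = 3.474
Step 4: Since rate ratio ≈ (conc ratio)^0, the reaction is zeroth order.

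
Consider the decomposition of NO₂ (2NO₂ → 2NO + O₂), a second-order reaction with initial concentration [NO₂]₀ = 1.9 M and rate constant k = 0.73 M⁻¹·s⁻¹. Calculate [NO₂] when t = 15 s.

0.08714 M

Step 1: For a second-order reaction: 1/[NO₂] = 1/[NO₂]₀ + kt
Step 2: 1/[NO₂] = 1/1.9 + 0.73 × 15
Step 3: 1/[NO₂] = 0.5263 + 10.95 = 11.48
Step 4: [NO₂] = 1/11.48 = 0.08714 M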